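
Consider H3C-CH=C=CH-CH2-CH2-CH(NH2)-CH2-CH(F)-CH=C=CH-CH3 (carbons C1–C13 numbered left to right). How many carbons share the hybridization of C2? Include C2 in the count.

4

C2 is sp2 (one π bond).
C1: sp3
C2: sp2 ✓
C3: sp
C4: sp2 ✓
C5: sp3
C6: sp3
C7: sp3
C8: sp3
C9: sp3
C10: sp2 ✓
C11: sp
C12: sp2 ✓
C13: sp3
4 carbons are sp2.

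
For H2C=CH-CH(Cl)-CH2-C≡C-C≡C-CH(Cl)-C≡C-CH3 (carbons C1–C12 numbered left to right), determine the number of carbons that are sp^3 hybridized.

4

C1: sp2
C2: sp2
C3: sp3 ✓
C4: sp3 ✓
C5: sp
C6: sp
C7: sp
C8: sp
C9: sp3 ✓
C10: sp
C11: sp
C12: sp3 ✓
C3, C4, C9, C12 → 4 sp3 carbons.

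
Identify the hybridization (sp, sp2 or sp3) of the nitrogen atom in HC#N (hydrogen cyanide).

sp

The nitrogen atom has 1 σ bond and 1 lone pair, plus two π bonds: steric number 2 → sp.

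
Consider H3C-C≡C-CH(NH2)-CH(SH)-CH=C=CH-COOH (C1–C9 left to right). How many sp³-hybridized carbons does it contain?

C1: sp3 ✓
C2: sp
C3: sp
C4: sp3 ✓
C5: sp3 ✓
C6: sp2
C7: sp
C8: sp2
C9: sp2
C1, C4, C5 → 3 sp3 carbons.

3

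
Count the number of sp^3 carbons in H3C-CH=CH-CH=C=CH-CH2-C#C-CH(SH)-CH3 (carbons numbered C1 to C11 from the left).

4

C1: sp3 ✓
C2: sp2
C3: sp2
C4: sp2
C5: sp
C6: sp2
C7: sp3 ✓
C8: sp
C9: sp
C10: sp3 ✓
C11: sp3 ✓
C1, C7, C10, C11 → 4 sp3 carbons.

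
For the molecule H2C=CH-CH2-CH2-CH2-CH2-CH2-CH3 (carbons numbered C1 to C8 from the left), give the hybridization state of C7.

C7 carries 4 σ bonds, giving a steric number of 4, so it is sp3.

sp3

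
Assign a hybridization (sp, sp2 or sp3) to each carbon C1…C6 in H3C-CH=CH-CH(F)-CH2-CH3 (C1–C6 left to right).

C1 is sp3: 4 σ bonds, 4 electron-density regions.
C2: 3 σ bonds, plus one π bond — 3 electron domains, sp2.
C3: 3 σ bonds, plus one π bond — 3 electron domains, sp2.
C4 (4 σ bonds) has steric number 4: sp3.
C5 (4 σ bonds) has steric number 4: sp3.
C6: 4 σ bonds — 4 electron domains, sp3.

C1 sp3, C2 sp2, C3 sp2, C4 sp3, C5 sp3, C6 sp3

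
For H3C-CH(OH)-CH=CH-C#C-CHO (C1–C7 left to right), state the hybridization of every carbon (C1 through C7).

C1 has 4 σ bonds: steric number 4 → sp3.
C2 carries 4 σ bonds, giving a steric number of 4, so it is sp3.
C3 is sp2: 3 σ bonds, plus one π bond, 3 electron-density regions.
C4 — 3 σ bonds, plus one π bond. Steric number 3, so sp2.
C5: 2 σ bonds, plus two π bonds; 2 regions of electron density → sp.
C6: 2 σ bonds, plus two π bonds; 2 regions of electron density → sp.
C7 is sp2: 3 σ bonds, plus one π bond, 3 electron-density regions.

C1 sp3, C2 sp3, C3 sp2, C4 sp2, C5 sp, C6 sp, C7 sp2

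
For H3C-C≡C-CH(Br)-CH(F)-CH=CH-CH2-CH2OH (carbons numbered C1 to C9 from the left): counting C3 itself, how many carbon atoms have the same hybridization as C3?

2

C3 is sp (two π bonds).
C1: sp3
C2: sp ✓
C3: sp ✓
C4: sp3
C5: sp3
C6: sp2
C7: sp2
C8: sp3
C9: sp3
2 carbons are sp.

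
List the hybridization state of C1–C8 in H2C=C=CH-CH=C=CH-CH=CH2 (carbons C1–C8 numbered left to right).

C1 sp2, C2 sp, C3 sp2, C4 sp2, C5 sp, C6 sp2, C7 sp2, C8 sp2

C1: 3 σ bonds, plus one π bond; 3 regions of electron density → sp2.
C2: 2 σ bonds, plus two π bonds — 2 electron domains, sp.
C3 (3 σ bonds, plus one π bond) has steric number 3: sp2.
C4 is sp2: 3 σ bonds, plus one π bond, 3 electron-density regions.
C5 carries 2 σ bonds, plus two π bonds, giving a steric number of 2, so it is sp.
C6: 3 σ bonds, plus one π bond — 3 electron domains, sp2.
C7: 3 σ bonds, plus one π bond; 3 regions of electron density → sp2.
C8 is sp2: 3 σ bonds, plus one π bond, 3 electron-density regions.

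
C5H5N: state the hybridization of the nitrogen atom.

sp²

N has two σ bonds and one lone pair in the ring plane (steric number 3 → sp2); its p orbital contributes one electron to the aromatic π system via the C=N double bond.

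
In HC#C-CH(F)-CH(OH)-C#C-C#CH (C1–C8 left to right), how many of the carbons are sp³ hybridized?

2

C1: sp
C2: sp
C3: sp3 ✓
C4: sp3 ✓
C5: sp
C6: sp
C7: sp
C8: sp
C3, C4 → 2 sp3 carbons.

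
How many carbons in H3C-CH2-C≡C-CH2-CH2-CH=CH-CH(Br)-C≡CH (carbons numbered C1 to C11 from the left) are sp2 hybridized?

2

C1: sp3
C2: sp3
C3: sp
C4: sp
C5: sp3
C6: sp3
C7: sp2 ✓
C8: sp2 ✓
C9: sp3
C10: sp
C11: sp
C7, C8 → 2 sp2 carbons.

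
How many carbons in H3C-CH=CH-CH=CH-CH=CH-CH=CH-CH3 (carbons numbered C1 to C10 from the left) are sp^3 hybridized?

C1: sp3 ✓
C2: sp2
C3: sp2
C4: sp2
C5: sp2
C6: sp2
C7: sp2
C8: sp2
C9: sp2
C10: sp3 ✓
C1, C10 → 2 sp3 carbons.

2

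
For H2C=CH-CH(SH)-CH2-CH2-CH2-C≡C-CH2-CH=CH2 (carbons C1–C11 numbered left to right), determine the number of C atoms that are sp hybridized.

C1: sp2
C2: sp2
C3: sp3
C4: sp3
C5: sp3
C6: sp3
C7: sp ✓
C8: sp ✓
C9: sp3
C10: sp2
C11: sp2
C7, C8 → 2 sp carbons.

2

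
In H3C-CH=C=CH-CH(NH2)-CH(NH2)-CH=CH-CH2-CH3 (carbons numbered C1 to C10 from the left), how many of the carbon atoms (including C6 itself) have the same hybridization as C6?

5

C6 is sp3 (only σ bonds).
C1: sp3 ✓
C2: sp2
C3: sp
C4: sp2
C5: sp3 ✓
C6: sp3 ✓
C7: sp2
C8: sp2
C9: sp3 ✓
C10: sp3 ✓
5 carbons are sp3.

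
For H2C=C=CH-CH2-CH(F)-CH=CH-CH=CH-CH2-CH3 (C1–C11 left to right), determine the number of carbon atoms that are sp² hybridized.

C1: sp2 ✓
C2: sp
C3: sp2 ✓
C4: sp3
C5: sp3
C6: sp2 ✓
C7: sp2 ✓
C8: sp2 ✓
C9: sp2 ✓
C10: sp3
C11: sp3
C1, C3, C6, C7, C8, C9 → 6 sp2 carbons.

6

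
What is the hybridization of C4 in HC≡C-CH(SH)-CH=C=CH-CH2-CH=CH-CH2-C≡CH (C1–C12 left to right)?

C4: 3 σ bonds, plus one π bond; 3 regions of electron density → sp2.

sp2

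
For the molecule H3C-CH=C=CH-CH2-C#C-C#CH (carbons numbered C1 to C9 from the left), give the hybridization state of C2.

sp^2

C2 has 3 σ bonds, plus one π bond: steric number 3 → sp2.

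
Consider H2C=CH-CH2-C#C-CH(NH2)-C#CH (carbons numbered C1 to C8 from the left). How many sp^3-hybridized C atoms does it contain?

C1: sp2
C2: sp2
C3: sp3 ✓
C4: sp
C5: sp
C6: sp3 ✓
C7: sp
C8: sp
C3, C6 → 2 sp3 carbons.

2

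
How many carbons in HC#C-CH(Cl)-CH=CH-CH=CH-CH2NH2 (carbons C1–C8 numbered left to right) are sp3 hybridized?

2

C1: sp
C2: sp
C3: sp3 ✓
C4: sp2
C5: sp2
C6: sp2
C7: sp2
C8: sp3 ✓
C3, C8 → 2 sp3 carbons.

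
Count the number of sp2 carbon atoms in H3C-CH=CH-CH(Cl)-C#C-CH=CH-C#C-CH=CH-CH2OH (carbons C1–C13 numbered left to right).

6

C1: sp3
C2: sp2 ✓
C3: sp2 ✓
C4: sp3
C5: sp
C6: sp
C7: sp2 ✓
C8: sp2 ✓
C9: sp
C10: sp
C11: sp2 ✓
C12: sp2 ✓
C13: sp3
C2, C3, C7, C8, C11, C12 → 6 sp2 carbons.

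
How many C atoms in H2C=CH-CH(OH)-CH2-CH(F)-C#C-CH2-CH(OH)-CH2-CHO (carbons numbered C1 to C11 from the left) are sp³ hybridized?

6

C1: sp2
C2: sp2
C3: sp3 ✓
C4: sp3 ✓
C5: sp3 ✓
C6: sp
C7: sp
C8: sp3 ✓
C9: sp3 ✓
C10: sp3 ✓
C11: sp2
C3, C4, C5, C8, C9, C10 → 6 sp3 carbons.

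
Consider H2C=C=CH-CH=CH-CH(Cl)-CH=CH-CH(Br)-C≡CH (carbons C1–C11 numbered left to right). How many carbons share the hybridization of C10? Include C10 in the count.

C10 is sp (two π bonds).
C1: sp2
C2: sp ✓
C3: sp2
C4: sp2
C5: sp2
C6: sp3
C7: sp2
C8: sp2
C9: sp3
C10: sp ✓
C11: sp ✓
3 carbons are sp.

3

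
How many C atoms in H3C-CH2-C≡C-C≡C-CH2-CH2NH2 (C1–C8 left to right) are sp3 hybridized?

C1: sp3 ✓
C2: sp3 ✓
C3: sp
C4: sp
C5: sp
C6: sp
C7: sp3 ✓
C8: sp3 ✓
C1, C2, C7, C8 → 4 sp3 carbons.

4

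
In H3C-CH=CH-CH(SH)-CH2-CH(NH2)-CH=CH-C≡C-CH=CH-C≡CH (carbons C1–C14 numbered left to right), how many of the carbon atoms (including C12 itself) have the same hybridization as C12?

C12 is sp2 (one π bond).
C1: sp3
C2: sp2 ✓
C3: sp2 ✓
C4: sp3
C5: sp3
C6: sp3
C7: sp2 ✓
C8: sp2 ✓
C9: sp
C10: sp
C11: sp2 ✓
C12: sp2 ✓
C13: sp
C14: sp
6 carbons are sp2.

6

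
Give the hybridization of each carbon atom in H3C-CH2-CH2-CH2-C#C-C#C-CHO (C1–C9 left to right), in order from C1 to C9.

C1 sp3, C2 sp3, C3 sp3, C4 sp3, C5 sp, C6 sp, C7 sp, C8 sp, C9 sp2

C1 has 4 σ bonds: steric number 4 → sp3.
C2: 4 σ bonds; 4 regions of electron density → sp3.
C3 (4 σ bonds) has steric number 4: sp3.
C4 carries 4 σ bonds, giving a steric number of 4, so it is sp3.
C5: 2 σ bonds, plus two π bonds — 2 electron domains, sp.
C6 (2 σ bonds, plus two π bonds) has steric number 2: sp.
C7 is sp: 2 σ bonds, plus two π bonds, 2 electron-density regions.
C8: 2 σ bonds, plus two π bonds — 2 electron domains, sp.
C9: 3 σ bonds, plus one π bond; 3 regions of electron density → sp2.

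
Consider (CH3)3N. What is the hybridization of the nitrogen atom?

sp3

The nitrogen atom — 3 σ bonds and 1 lone pair. Steric number 4, so sp3.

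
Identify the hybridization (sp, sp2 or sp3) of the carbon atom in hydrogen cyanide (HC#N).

The carbon atom — 2 σ bonds, plus two π bonds. Steric number 2, so sp.

sp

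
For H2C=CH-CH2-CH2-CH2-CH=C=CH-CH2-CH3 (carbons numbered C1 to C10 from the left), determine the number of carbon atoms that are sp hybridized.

1

C1: sp2
C2: sp2
C3: sp3
C4: sp3
C5: sp3
C6: sp2
C7: sp ✓
C8: sp2
C9: sp3
C10: sp3
C7 → 1 sp carbon.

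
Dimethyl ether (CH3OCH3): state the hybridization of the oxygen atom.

sp3

Two σ bonds + two lone pairs = steric number 4 → sp3.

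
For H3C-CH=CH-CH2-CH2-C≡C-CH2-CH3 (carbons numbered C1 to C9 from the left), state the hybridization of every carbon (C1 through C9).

C1 (4 σ bonds) has steric number 4: sp3.
C2 (3 σ bonds, plus one π bond) has steric number 3: sp2.
C3 (3 σ bonds, plus one π bond) has steric number 3: sp2.
C4: 4 σ bonds; 4 regions of electron density → sp3.
C5 is sp3: 4 σ bonds, 4 electron-density regions.
C6 — 2 σ bonds, plus two π bonds. Steric number 2, so sp.
C7: 2 σ bonds, plus two π bonds — 2 electron domains, sp.
C8 has 4 σ bonds: steric number 4 → sp3.
C9: 4 σ bonds — 4 electron domains, sp3.

C1 sp3, C2 sp2, C3 sp2, C4 sp3, C5 sp3, C6 sp, C7 sp, C8 sp3, C9 sp3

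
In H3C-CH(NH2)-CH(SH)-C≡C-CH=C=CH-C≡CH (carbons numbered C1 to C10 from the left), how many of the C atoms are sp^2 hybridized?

2

C1: sp3
C2: sp3
C3: sp3
C4: sp
C5: sp
C6: sp2 ✓
C7: sp
C8: sp2 ✓
C9: sp
C10: sp
C6, C8 → 2 sp2 carbons.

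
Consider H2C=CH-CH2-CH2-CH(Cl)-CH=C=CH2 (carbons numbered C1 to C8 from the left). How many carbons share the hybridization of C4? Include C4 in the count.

C4 is sp3 (only σ bonds).
C1: sp2
C2: sp2
C3: sp3 ✓
C4: sp3 ✓
C5: sp3 ✓
C6: sp2
C7: sp
C8: sp2
3 carbons are sp3.

3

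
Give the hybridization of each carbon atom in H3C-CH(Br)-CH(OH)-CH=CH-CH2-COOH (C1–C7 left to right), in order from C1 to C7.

C1 is sp3: 4 σ bonds, 4 electron-density regions.
C2: 4 σ bonds; 4 regions of electron density → sp3.
C3 has 4 σ bonds: steric number 4 → sp3.
C4 is sp2: 3 σ bonds, plus one π bond, 3 electron-density regions.
C5 is sp2: 3 σ bonds, plus one π bond, 3 electron-density regions.
C6 is sp3: 4 σ bonds, 4 electron-density regions.
C7: 3 σ bonds, plus one π bond — 3 electron domains, sp2.

C1 sp3, C2 sp3, C3 sp3, C4 sp2, C5 sp2, C6 sp3, C7 sp2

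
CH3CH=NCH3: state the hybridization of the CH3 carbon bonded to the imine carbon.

The CH3 carbon bonded to the imine carbon (4 σ bonds) has steric number 4: sp3.

sp³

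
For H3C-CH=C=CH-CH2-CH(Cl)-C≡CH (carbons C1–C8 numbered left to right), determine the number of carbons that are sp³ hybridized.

3

C1: sp3 ✓
C2: sp2
C3: sp
C4: sp2
C5: sp3 ✓
C6: sp3 ✓
C7: sp
C8: sp
C1, C5, C6 → 3 sp3 carbons.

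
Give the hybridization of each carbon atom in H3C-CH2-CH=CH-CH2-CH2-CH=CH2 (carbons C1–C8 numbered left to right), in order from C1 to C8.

C1 — 4 σ bonds. Steric number 4, so sp3.
C2: 4 σ bonds — 4 electron domains, sp3.
C3: 3 σ bonds, plus one π bond; 3 regions of electron density → sp2.
C4 carries 3 σ bonds, plus one π bond, giving a steric number of 3, so it is sp2.
C5 is sp3: 4 σ bonds, 4 electron-density regions.
C6 — 4 σ bonds. Steric number 4, so sp3.
C7: 3 σ bonds, plus one π bond — 3 electron domains, sp2.
C8: 3 σ bonds, plus one π bond; 3 regions of electron density → sp2.

C1 sp3, C2 sp3, C3 sp2, C4 sp2, C5 sp3, C6 sp3, C7 sp2, C8 sp2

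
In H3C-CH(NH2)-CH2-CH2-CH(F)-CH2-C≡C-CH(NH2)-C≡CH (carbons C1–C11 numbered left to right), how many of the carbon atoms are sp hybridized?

4

C1: sp3
C2: sp3
C3: sp3
C4: sp3
C5: sp3
C6: sp3
C7: sp ✓
C8: sp ✓
C9: sp3
C10: sp ✓
C11: sp ✓
C7, C8, C10, C11 → 4 sp carbons.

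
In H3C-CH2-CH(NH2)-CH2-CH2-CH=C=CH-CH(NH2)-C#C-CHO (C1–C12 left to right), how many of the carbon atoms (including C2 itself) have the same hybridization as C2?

C2 is sp3 (only σ bonds).
C1: sp3 ✓
C2: sp3 ✓
C3: sp3 ✓
C4: sp3 ✓
C5: sp3 ✓
C6: sp2
C7: sp
C8: sp2
C9: sp3 ✓
C10: sp
C11: sp
C12: sp2
6 carbons are sp3.

6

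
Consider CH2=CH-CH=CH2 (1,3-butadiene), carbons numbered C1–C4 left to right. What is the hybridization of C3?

C3 is sp2: 3 σ bonds, plus one π bond, 3 electron-density regions.

sp^2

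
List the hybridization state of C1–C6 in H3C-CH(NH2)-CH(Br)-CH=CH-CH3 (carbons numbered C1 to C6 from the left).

C1 has 4 σ bonds: steric number 4 → sp3.
C2: 4 σ bonds; 4 regions of electron density → sp3.
C3 carries 4 σ bonds, giving a steric number of 4, so it is sp3.
C4 carries 3 σ bonds, plus one π bond, giving a steric number of 3, so it is sp2.
C5 is sp2: 3 σ bonds, plus one π bond, 3 electron-density regions.
C6 — 4 σ bonds. Steric number 4, so sp3.

C1 sp3, C2 sp3, C3 sp3, C4 sp2, C5 sp2, C6 sp3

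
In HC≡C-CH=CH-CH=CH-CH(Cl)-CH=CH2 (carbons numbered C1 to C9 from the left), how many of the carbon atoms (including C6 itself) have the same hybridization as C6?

C6 is sp2 (one π bond).
C1: sp
C2: sp
C3: sp2 ✓
C4: sp2 ✓
C5: sp2 ✓
C6: sp2 ✓
C7: sp3
C8: sp2 ✓
C9: sp2 ✓
6 carbons are sp2.

6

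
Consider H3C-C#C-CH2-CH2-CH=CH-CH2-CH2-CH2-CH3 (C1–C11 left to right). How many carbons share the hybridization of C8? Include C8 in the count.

7

C8 is sp3 (only σ bonds).
C1: sp3 ✓
C2: sp
C3: sp
C4: sp3 ✓
C5: sp3 ✓
C6: sp2
C7: sp2
C8: sp3 ✓
C9: sp3 ✓
C10: sp3 ✓
C11: sp3 ✓
7 carbons are sp3.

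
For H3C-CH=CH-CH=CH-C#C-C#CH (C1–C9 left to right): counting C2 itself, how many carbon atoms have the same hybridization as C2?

C2 is sp2 (one π bond).
C1: sp3
C2: sp2 ✓
C3: sp2 ✓
C4: sp2 ✓
C5: sp2 ✓
C6: sp
C7: sp
C8: sp
C9: sp
4 carbons are sp2.

4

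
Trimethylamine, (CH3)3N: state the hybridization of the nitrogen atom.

sp3

The nitrogen atom — 3 σ bonds and 1 lone pair. Steric number 4, so sp3.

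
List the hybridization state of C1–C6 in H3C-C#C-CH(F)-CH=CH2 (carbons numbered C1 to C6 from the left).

C1 (4 σ bonds) has steric number 4: sp3.
C2: 2 σ bonds, plus two π bonds; 2 regions of electron density → sp.
C3: 2 σ bonds, plus two π bonds; 2 regions of electron density → sp.
C4: 4 σ bonds; 4 regions of electron density → sp3.
C5: 3 σ bonds, plus one π bond — 3 electron domains, sp2.
C6 — 3 σ bonds, plus one π bond. Steric number 3, so sp2.

C1 sp3, C2 sp, C3 sp, C4 sp3, C5 sp2, C6 sp2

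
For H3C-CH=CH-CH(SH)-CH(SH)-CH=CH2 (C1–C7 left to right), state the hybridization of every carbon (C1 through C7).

C1 — 4 σ bonds. Steric number 4, so sp3.
C2 (3 σ bonds, plus one π bond) has steric number 3: sp2.
C3: 3 σ bonds, plus one π bond — 3 electron domains, sp2.
C4 is sp3: 4 σ bonds, 4 electron-density regions.
C5 has 4 σ bonds: steric number 4 → sp3.
C6: 3 σ bonds, plus one π bond — 3 electron domains, sp2.
C7 (3 σ bonds, plus one π bond) has steric number 3: sp2.

C1 sp3, C2 sp2, C3 sp2, C4 sp3, C5 sp3, C6 sp2, C7 sp2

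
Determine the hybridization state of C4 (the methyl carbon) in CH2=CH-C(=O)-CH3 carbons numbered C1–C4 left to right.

C4 (the methyl carbon): 4 σ bonds; 4 regions of electron density → sp3.

sp3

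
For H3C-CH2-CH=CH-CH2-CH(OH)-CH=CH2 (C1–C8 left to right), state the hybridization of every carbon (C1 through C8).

C1 sp3, C2 sp3, C3 sp2, C4 sp2, C5 sp3, C6 sp3, C7 sp2, C8 sp2

C1: 4 σ bonds; 4 regions of electron density → sp3.
C2 has 4 σ bonds: steric number 4 → sp3.
C3: 3 σ bonds, plus one π bond — 3 electron domains, sp2.
C4 — 3 σ bonds, plus one π bond. Steric number 3, so sp2.
C5 (4 σ bonds) has steric number 4: sp3.
C6 has 4 σ bonds: steric number 4 → sp3.
C7 carries 3 σ bonds, plus one π bond, giving a steric number of 3, so it is sp2.
C8 carries 3 σ bonds, plus one π bond, giving a steric number of 3, so it is sp2.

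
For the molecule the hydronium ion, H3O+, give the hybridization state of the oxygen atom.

sp^3

Three σ bonds + one lone pair = steric number 4 → sp3.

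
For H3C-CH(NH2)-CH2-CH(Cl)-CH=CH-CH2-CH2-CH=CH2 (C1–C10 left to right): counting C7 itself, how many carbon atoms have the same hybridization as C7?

C7 is sp3 (only σ bonds).
C1: sp3 ✓
C2: sp3 ✓
C3: sp3 ✓
C4: sp3 ✓
C5: sp2
C6: sp2
C7: sp3 ✓
C8: sp3 ✓
C9: sp2
C10: sp2
6 carbons are sp3.

6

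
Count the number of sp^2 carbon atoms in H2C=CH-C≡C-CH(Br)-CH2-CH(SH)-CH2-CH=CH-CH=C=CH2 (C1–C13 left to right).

6

C1: sp2 ✓
C2: sp2 ✓
C3: sp
C4: sp
C5: sp3
C6: sp3
C7: sp3
C8: sp3
C9: sp2 ✓
C10: sp2 ✓
C11: sp2 ✓
C12: sp
C13: sp2 ✓
C1, C2, C9, C10, C11, C13 → 6 sp2 carbons.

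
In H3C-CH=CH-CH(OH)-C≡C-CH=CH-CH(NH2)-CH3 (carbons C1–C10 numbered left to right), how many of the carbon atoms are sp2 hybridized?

4

C1: sp3
C2: sp2 ✓
C3: sp2 ✓
C4: sp3
C5: sp
C6: sp
C7: sp2 ✓
C8: sp2 ✓
C9: sp3
C10: sp3
C2, C3, C7, C8 → 4 sp2 carbons.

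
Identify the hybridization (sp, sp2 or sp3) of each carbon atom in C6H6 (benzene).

sp²

Every ring carbon has three σ bonds and contributes one p electron to the aromatic π system.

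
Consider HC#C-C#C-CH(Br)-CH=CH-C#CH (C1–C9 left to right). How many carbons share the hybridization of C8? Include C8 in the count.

6

C8 is sp (two π bonds).
C1: sp ✓
C2: sp ✓
C3: sp ✓
C4: sp ✓
C5: sp3
C6: sp2
C7: sp2
C8: sp ✓
C9: sp ✓
6 carbons are sp.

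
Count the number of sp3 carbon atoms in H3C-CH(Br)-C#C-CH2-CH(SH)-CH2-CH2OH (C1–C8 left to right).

6

C1: sp3 ✓
C2: sp3 ✓
C3: sp
C4: sp
C5: sp3 ✓
C6: sp3 ✓
C7: sp3 ✓
C8: sp3 ✓
C1, C2, C5, C6, C7, C8 → 6 sp3 carbons.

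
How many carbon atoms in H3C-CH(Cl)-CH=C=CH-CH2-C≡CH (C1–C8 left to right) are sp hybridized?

3

C1: sp3
C2: sp3
C3: sp2
C4: sp ✓
C5: sp2
C6: sp3
C7: sp ✓
C8: sp ✓
C4, C7, C8 → 3 sp carbons.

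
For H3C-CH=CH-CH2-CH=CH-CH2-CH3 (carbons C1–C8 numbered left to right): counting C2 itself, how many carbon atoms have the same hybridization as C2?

C2 is sp2 (one π bond).
C1: sp3
C2: sp2 ✓
C3: sp2 ✓
C4: sp3
C5: sp2 ✓
C6: sp2 ✓
C7: sp3
C8: sp3
4 carbons are sp2.

4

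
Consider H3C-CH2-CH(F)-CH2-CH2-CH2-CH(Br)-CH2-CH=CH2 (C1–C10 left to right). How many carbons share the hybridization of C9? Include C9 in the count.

2

C9 is sp2 (one π bond).
C1: sp3
C2: sp3
C3: sp3
C4: sp3
C5: sp3
C6: sp3
C7: sp3
C8: sp3
C9: sp2 ✓
C10: sp2 ✓
2 carbons are sp2.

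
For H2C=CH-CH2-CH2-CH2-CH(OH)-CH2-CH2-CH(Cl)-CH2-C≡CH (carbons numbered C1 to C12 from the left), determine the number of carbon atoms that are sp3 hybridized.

C1: sp2
C2: sp2
C3: sp3 ✓
C4: sp3 ✓
C5: sp3 ✓
C6: sp3 ✓
C7: sp3 ✓
C8: sp3 ✓
C9: sp3 ✓
C10: sp3 ✓
C11: sp
C12: sp
C3, C4, C5, C6, C7, C8, C9, C10 → 8 sp3 carbons.

8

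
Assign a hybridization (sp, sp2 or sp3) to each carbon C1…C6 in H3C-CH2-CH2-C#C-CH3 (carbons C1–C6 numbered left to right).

C1 sp3, C2 sp3, C3 sp3, C4 sp, C5 sp, C6 sp3

C1 (4 σ bonds) has steric number 4: sp3.
C2 has 4 σ bonds: steric number 4 → sp3.
C3 — 4 σ bonds. Steric number 4, so sp3.
C4 — 2 σ bonds, plus two π bonds. Steric number 2, so sp.
C5: 2 σ bonds, plus two π bonds — 2 electron domains, sp.
C6 (4 σ bonds) has steric number 4: sp3.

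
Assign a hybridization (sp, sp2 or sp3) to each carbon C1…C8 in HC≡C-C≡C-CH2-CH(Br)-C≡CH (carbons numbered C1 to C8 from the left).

C1 sp, C2 sp, C3 sp, C4 sp, C5 sp3, C6 sp3, C7 sp, C8 sp

C1: 2 σ bonds, plus two π bonds — 2 electron domains, sp.
C2 carries 2 σ bonds, plus two π bonds, giving a steric number of 2, so it is sp.
C3 carries 2 σ bonds, plus two π bonds, giving a steric number of 2, so it is sp.
C4 carries 2 σ bonds, plus two π bonds, giving a steric number of 2, so it is sp.
C5: 4 σ bonds — 4 electron domains, sp3.
C6 — 4 σ bonds. Steric number 4, so sp3.
C7: 2 σ bonds, plus two π bonds — 2 electron domains, sp.
C8: 2 σ bonds, plus two π bonds; 2 regions of electron density → sp.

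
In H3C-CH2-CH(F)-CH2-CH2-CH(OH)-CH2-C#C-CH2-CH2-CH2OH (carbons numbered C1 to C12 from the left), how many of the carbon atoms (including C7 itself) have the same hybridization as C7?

C7 is sp3 (only σ bonds).
C1: sp3 ✓
C2: sp3 ✓
C3: sp3 ✓
C4: sp3 ✓
C5: sp3 ✓
C6: sp3 ✓
C7: sp3 ✓
C8: sp
C9: sp
C10: sp3 ✓
C11: sp3 ✓
C12: sp3 ✓
10 carbons are sp3.

10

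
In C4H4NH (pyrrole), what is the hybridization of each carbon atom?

sp²

Each carbon atom: 3 σ bonds, plus one π bond — 3 electron domains, sp2.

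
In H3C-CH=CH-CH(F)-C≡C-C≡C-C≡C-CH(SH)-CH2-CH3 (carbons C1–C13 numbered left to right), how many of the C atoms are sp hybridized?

C1: sp3
C2: sp2
C3: sp2
C4: sp3
C5: sp ✓
C6: sp ✓
C7: sp ✓
C8: sp ✓
C9: sp ✓
C10: sp ✓
C11: sp3
C12: sp3
C13: sp3
C5, C6, C7, C8, C9, C10 → 6 sp carbons.

6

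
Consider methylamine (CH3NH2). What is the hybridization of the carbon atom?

sp³

The carbon atom: 4 σ bonds — 4 electron domains, sp3.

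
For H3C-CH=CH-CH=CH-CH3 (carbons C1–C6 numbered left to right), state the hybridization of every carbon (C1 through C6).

C1: 4 σ bonds — 4 electron domains, sp3.
C2: 3 σ bonds, plus one π bond — 3 electron domains, sp2.
C3 — 3 σ bonds, plus one π bond. Steric number 3, so sp2.
C4: 3 σ bonds, plus one π bond; 3 regions of electron density → sp2.
C5 is sp2: 3 σ bonds, plus one π bond, 3 electron-density regions.
C6 — 4 σ bonds. Steric number 4, so sp3.

C1 sp3, C2 sp2, C3 sp2, C4 sp2, C5 sp2, C6 sp3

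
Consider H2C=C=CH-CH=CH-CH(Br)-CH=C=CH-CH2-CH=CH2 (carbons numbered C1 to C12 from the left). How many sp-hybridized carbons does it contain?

2

C1: sp2
C2: sp ✓
C3: sp2
C4: sp2
C5: sp2
C6: sp3
C7: sp2
C8: sp ✓
C9: sp2
C10: sp3
C11: sp2
C12: sp2
C2, C8 → 2 sp carbons.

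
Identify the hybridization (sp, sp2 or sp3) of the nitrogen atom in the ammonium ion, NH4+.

sp³

Four σ bonds, no lone pair → sp3, tetrahedral.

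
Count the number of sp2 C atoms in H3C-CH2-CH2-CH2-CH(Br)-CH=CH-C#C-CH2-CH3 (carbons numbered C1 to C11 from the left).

2

C1: sp3
C2: sp3
C3: sp3
C4: sp3
C5: sp3
C6: sp2 ✓
C7: sp2 ✓
C8: sp
C9: sp
C10: sp3
C11: sp3
C6, C7 → 2 sp2 carbons.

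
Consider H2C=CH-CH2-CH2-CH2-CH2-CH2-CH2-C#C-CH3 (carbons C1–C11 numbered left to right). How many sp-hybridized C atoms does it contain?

2

C1: sp2
C2: sp2
C3: sp3
C4: sp3
C5: sp3
C6: sp3
C7: sp3
C8: sp3
C9: sp ✓
C10: sp ✓
C11: sp3
C9, C10 → 2 sp carbons.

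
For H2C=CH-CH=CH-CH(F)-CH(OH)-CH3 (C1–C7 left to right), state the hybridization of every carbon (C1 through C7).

C1 sp2, C2 sp2, C3 sp2, C4 sp2, C5 sp3, C6 sp3, C7 sp3

C1: 3 σ bonds, plus one π bond — 3 electron domains, sp2.
C2 (3 σ bonds, plus one π bond) has steric number 3: sp2.
C3 is sp2: 3 σ bonds, plus one π bond, 3 electron-density regions.
C4 is sp2: 3 σ bonds, plus one π bond, 3 electron-density regions.
C5 is sp3: 4 σ bonds, 4 electron-density regions.
C6: 4 σ bonds — 4 electron domains, sp3.
C7 has 4 σ bonds: steric number 4 → sp3.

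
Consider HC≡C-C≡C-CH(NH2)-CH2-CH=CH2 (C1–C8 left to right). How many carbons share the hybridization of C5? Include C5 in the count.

2

C5 is sp3 (only σ bonds).
C1: sp
C2: sp
C3: sp
C4: sp
C5: sp3 ✓
C6: sp3 ✓
C7: sp2
C8: sp2
2 carbons are sp3.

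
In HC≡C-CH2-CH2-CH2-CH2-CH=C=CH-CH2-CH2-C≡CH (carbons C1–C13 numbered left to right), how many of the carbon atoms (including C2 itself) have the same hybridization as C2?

5

C2 is sp (two π bonds).
C1: sp ✓
C2: sp ✓
C3: sp3
C4: sp3
C5: sp3
C6: sp3
C7: sp2
C8: sp ✓
C9: sp2
C10: sp3
C11: sp3
C12: sp ✓
C13: sp ✓
5 carbons are sp.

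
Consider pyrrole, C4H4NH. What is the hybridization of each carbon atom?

Each carbon atom is sp2: 3 σ bonds, plus one π bond, 3 electron-density regions.

sp2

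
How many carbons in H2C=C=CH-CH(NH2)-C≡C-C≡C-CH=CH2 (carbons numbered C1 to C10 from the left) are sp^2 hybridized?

C1: sp2 ✓
C2: sp
C3: sp2 ✓
C4: sp3
C5: sp
C6: sp
C7: sp
C8: sp
C9: sp2 ✓
C10: sp2 ✓
C1, C3, C9, C10 → 4 sp2 carbons.

4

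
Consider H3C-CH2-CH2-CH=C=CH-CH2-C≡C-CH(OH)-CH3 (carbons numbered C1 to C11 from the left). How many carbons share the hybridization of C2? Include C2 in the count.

6

C2 is sp3 (only σ bonds).
C1: sp3 ✓
C2: sp3 ✓
C3: sp3 ✓
C4: sp2
C5: sp
C6: sp2
C7: sp3 ✓
C8: sp
C9: sp
C10: sp3 ✓
C11: sp3 ✓
6 carbons are sp3.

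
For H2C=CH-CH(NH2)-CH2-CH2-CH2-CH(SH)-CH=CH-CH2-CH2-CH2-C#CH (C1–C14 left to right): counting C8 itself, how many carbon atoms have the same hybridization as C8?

C8 is sp2 (one π bond).
C1: sp2 ✓
C2: sp2 ✓
C3: sp3
C4: sp3
C5: sp3
C6: sp3
C7: sp3
C8: sp2 ✓
C9: sp2 ✓
C10: sp3
C11: sp3
C12: sp3
C13: sp
C14: sp
4 carbons are sp2.

4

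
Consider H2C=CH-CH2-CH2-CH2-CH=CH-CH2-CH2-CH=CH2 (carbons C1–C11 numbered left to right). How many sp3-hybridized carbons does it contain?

C1: sp2
C2: sp2
C3: sp3 ✓
C4: sp3 ✓
C5: sp3 ✓
C6: sp2
C7: sp2
C8: sp3 ✓
C9: sp3 ✓
C10: sp2
C11: sp2
C3, C4, C5, C8, C9 → 5 sp3 carbons.

5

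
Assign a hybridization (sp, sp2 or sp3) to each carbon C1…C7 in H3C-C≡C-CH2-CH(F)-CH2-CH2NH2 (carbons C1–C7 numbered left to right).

C1 sp3, C2 sp, C3 sp, C4 sp3, C5 sp3, C6 sp3, C7 sp3

C1 has 4 σ bonds: steric number 4 → sp3.
C2 carries 2 σ bonds, plus two π bonds, giving a steric number of 2, so it is sp.
C3 has 2 σ bonds, plus two π bonds: steric number 2 → sp.
C4 carries 4 σ bonds, giving a steric number of 4, so it is sp3.
C5 is sp3: 4 σ bonds, 4 electron-density regions.
C6 is sp3: 4 σ bonds, 4 electron-density regions.
C7: 4 σ bonds; 4 regions of electron density → sp3.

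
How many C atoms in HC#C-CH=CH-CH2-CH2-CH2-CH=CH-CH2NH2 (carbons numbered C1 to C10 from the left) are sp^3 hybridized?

C1: sp
C2: sp
C3: sp2
C4: sp2
C5: sp3 ✓
C6: sp3 ✓
C7: sp3 ✓
C8: sp2
C9: sp2
C10: sp3 ✓
C5, C6, C7, C10 → 4 sp3 carbons.

4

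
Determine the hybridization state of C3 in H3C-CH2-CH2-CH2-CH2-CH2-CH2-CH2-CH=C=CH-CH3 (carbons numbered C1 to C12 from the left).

C3 (4 σ bonds) has steric number 4: sp3.

sp^3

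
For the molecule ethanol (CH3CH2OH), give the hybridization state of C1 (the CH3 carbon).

C1 (the CH3 carbon) — 4 σ bonds. Steric number 4, so sp3.

sp3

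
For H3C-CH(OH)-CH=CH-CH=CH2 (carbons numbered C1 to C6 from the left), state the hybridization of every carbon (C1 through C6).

C1 sp3, C2 sp3, C3 sp2, C4 sp2, C5 sp2, C6 sp2

C1 — 4 σ bonds. Steric number 4, so sp3.
C2 has 4 σ bonds: steric number 4 → sp3.
C3 carries 3 σ bonds, plus one π bond, giving a steric number of 3, so it is sp2.
C4 — 3 σ bonds, plus one π bond. Steric number 3, so sp2.
C5 carries 3 σ bonds, plus one π bond, giving a steric number of 3, so it is sp2.
C6 carries 3 σ bonds, plus one π bond, giving a steric number of 3, so it is sp2.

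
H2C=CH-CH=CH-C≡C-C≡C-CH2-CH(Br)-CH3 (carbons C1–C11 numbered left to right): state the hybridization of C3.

C3: 3 σ bonds, plus one π bond; 3 regions of electron density → sp2.

sp2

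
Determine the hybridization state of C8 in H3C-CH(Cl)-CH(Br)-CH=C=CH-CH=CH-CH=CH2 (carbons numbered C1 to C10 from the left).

C8 is sp2: 3 σ bonds, plus one π bond, 3 electron-density regions.

sp²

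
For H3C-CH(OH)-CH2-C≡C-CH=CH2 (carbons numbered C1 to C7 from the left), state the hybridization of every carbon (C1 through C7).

C1 is sp3: 4 σ bonds, 4 electron-density regions.
C2: 4 σ bonds — 4 electron domains, sp3.
C3 has 4 σ bonds: steric number 4 → sp3.
C4 carries 2 σ bonds, plus two π bonds, giving a steric number of 2, so it is sp.
C5 has 2 σ bonds, plus two π bonds: steric number 2 → sp.
C6 (3 σ bonds, plus one π bond) has steric number 3: sp2.
C7: 3 σ bonds, plus one π bond — 3 electron domains, sp2.

C1 sp3, C2 sp3, C3 sp3, C4 sp, C5 sp, C6 sp2, C7 sp2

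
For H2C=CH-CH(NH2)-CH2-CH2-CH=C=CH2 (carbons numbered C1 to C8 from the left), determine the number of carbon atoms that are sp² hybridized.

4

C1: sp2 ✓
C2: sp2 ✓
C3: sp3
C4: sp3
C5: sp3
C6: sp2 ✓
C7: sp
C8: sp2 ✓
C1, C2, C6, C8 → 4 sp2 carbons.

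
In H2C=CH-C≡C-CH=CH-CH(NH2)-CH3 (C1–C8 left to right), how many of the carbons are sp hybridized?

C1: sp2
C2: sp2
C3: sp ✓
C4: sp ✓
C5: sp2
C6: sp2
C7: sp3
C8: sp3
C3, C4 → 2 sp carbons.

2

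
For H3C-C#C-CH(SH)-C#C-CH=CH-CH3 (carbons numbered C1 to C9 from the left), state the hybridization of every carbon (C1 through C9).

C1 — 4 σ bonds. Steric number 4, so sp3.
C2 is sp: 2 σ bonds, plus two π bonds, 2 electron-density regions.
C3 has 2 σ bonds, plus two π bonds: steric number 2 → sp.
C4 is sp3: 4 σ bonds, 4 electron-density regions.
C5: 2 σ bonds, plus two π bonds; 2 regions of electron density → sp.
C6 carries 2 σ bonds, plus two π bonds, giving a steric number of 2, so it is sp.
C7: 3 σ bonds, plus one π bond — 3 electron domains, sp2.
C8 carries 3 σ bonds, plus one π bond, giving a steric number of 3, so it is sp2.
C9 is sp3: 4 σ bonds, 4 electron-density regions.

C1 sp3, C2 sp, C3 sp, C4 sp3, C5 sp, C6 sp, C7 sp2, C8 sp2, C9 sp3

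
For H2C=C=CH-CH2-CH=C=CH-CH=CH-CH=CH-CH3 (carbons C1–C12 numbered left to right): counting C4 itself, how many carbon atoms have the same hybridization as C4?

2

C4 is sp3 (only σ bonds).
C1: sp2
C2: sp
C3: sp2
C4: sp3 ✓
C5: sp2
C6: sp
C7: sp2
C8: sp2
C9: sp2
C10: sp2
C11: sp2
C12: sp3 ✓
2 carbons are sp3.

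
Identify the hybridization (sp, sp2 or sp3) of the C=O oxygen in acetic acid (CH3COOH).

The C=O oxygen has 1 σ bond and 2 lone pairs, plus one π bond: steric number 3 → sp2.

sp^2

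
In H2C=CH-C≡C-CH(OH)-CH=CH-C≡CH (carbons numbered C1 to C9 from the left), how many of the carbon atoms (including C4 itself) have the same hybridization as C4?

4

C4 is sp (two π bonds).
C1: sp2
C2: sp2
C3: sp ✓
C4: sp ✓
C5: sp3
C6: sp2
C7: sp2
C8: sp ✓
C9: sp ✓
4 carbons are sp.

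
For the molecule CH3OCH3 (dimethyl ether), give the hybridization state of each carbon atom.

Each carbon atom — 4 σ bonds. Steric number 4, so sp3.

sp3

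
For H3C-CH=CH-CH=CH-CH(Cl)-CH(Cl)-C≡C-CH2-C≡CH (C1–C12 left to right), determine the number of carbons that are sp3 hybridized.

C1: sp3 ✓
C2: sp2
C3: sp2
C4: sp2
C5: sp2
C6: sp3 ✓
C7: sp3 ✓
C8: sp
C9: sp
C10: sp3 ✓
C11: sp
C12: sp
C1, C6, C7, C10 → 4 sp3 carbons.

4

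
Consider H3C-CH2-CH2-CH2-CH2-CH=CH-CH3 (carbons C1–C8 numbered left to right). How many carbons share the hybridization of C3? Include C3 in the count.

C3 is sp3 (only σ bonds).
C1: sp3 ✓
C2: sp3 ✓
C3: sp3 ✓
C4: sp3 ✓
C5: sp3 ✓
C6: sp2
C7: sp2
C8: sp3 ✓
6 carbons are sp3.

6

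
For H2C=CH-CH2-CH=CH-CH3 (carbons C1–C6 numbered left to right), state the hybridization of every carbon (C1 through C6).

C1 sp2, C2 sp2, C3 sp3, C4 sp2, C5 sp2, C6 sp3

C1: 3 σ bonds, plus one π bond; 3 regions of electron density → sp2.
C2 — 3 σ bonds, plus one π bond. Steric number 3, so sp2.
C3 has 4 σ bonds: steric number 4 → sp3.
C4 carries 3 σ bonds, plus one π bond, giving a steric number of 3, so it is sp2.
C5: 3 σ bonds, plus one π bond — 3 electron domains, sp2.
C6 (4 σ bonds) has steric number 4: sp3.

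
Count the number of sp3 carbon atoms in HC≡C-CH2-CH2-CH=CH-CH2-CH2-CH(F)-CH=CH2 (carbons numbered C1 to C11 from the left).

5

C1: sp
C2: sp
C3: sp3 ✓
C4: sp3 ✓
C5: sp2
C6: sp2
C7: sp3 ✓
C8: sp3 ✓
C9: sp3 ✓
C10: sp2
C11: sp2
C3, C4, C7, C8, C9 → 5 sp3 carbons.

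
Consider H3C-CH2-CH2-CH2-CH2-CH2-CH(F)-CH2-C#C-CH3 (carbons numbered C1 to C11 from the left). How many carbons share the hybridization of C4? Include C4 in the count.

C4 is sp3 (only σ bonds).
C1: sp3 ✓
C2: sp3 ✓
C3: sp3 ✓
C4: sp3 ✓
C5: sp3 ✓
C6: sp3 ✓
C7: sp3 ✓
C8: sp3 ✓
C9: sp
C10: sp
C11: sp3 ✓
9 carbons are sp3.

9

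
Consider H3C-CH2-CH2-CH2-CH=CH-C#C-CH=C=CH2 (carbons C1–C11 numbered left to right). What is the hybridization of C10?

C10 (2 σ bonds, plus two π bonds) has steric number 2: sp.

sp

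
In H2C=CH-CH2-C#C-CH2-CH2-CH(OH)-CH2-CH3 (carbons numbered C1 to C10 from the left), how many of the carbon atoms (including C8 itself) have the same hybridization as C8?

6

C8 is sp3 (only σ bonds).
C1: sp2
C2: sp2
C3: sp3 ✓
C4: sp
C5: sp
C6: sp3 ✓
C7: sp3 ✓
C8: sp3 ✓
C9: sp3 ✓
C10: sp3 ✓
6 carbons are sp3.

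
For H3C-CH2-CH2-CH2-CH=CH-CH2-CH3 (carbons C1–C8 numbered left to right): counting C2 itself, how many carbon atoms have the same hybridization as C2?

C2 is sp3 (only σ bonds).
C1: sp3 ✓
C2: sp3 ✓
C3: sp3 ✓
C4: sp3 ✓
C5: sp2
C6: sp2
C7: sp3 ✓
C8: sp3 ✓
6 carbons are sp3.

6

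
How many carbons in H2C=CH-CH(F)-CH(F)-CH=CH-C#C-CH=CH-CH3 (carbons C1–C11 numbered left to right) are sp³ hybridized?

3

C1: sp2
C2: sp2
C3: sp3 ✓
C4: sp3 ✓
C5: sp2
C6: sp2
C7: sp
C8: sp
C9: sp2
C10: sp2
C11: sp3 ✓
C3, C4, C11 → 3 sp3 carbons.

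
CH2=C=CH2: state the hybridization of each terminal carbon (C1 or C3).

sp2

Each terminal carbon (C1 or C3) has 3 σ bonds, plus one π bond: steric number 3 → sp2.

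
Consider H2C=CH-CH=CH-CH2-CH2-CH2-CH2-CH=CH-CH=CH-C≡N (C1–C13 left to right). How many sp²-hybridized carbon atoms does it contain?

8

C1: sp2 ✓
C2: sp2 ✓
C3: sp2 ✓
C4: sp2 ✓
C5: sp3
C6: sp3
C7: sp3
C8: sp3
C9: sp2 ✓
C10: sp2 ✓
C11: sp2 ✓
C12: sp2 ✓
C13: sp
C1, C2, C3, C4, C9, C10, C11, C12 → 8 sp2 carbons.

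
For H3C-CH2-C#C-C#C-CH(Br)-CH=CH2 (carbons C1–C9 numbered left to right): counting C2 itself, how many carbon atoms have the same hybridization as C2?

C2 is sp3 (only σ bonds).
C1: sp3 ✓
C2: sp3 ✓
C3: sp
C4: sp
C5: sp
C6: sp
C7: sp3 ✓
C8: sp2
C9: sp2
3 carbons are sp3.

3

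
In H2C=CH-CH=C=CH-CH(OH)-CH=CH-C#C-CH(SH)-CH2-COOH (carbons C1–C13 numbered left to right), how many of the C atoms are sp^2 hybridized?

7

C1: sp2 ✓
C2: sp2 ✓
C3: sp2 ✓
C4: sp
C5: sp2 ✓
C6: sp3
C7: sp2 ✓
C8: sp2 ✓
C9: sp
C10: sp
C11: sp3
C12: sp3
C13: sp2 ✓
C1, C2, C3, C5, C7, C8, C13 → 7 sp2 carbons.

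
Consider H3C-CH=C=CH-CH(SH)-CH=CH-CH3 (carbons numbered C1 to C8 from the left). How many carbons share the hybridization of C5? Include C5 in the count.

C5 is sp3 (only σ bonds).
C1: sp3 ✓
C2: sp2
C3: sp
C4: sp2
C5: sp3 ✓
C6: sp2
C7: sp2
C8: sp3 ✓
3 carbons are sp3.

3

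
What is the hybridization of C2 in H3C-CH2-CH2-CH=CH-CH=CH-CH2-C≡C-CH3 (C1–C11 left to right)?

C2: 4 σ bonds — 4 electron domains, sp3.

sp^3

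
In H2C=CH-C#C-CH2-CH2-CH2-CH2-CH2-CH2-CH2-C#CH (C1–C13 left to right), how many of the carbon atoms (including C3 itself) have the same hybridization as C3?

4

C3 is sp (two π bonds).
C1: sp2
C2: sp2
C3: sp ✓
C4: sp ✓
C5: sp3
C6: sp3
C7: sp3
C8: sp3
C9: sp3
C10: sp3
C11: sp3
C12: sp ✓
C13: sp ✓
4 carbons are sp.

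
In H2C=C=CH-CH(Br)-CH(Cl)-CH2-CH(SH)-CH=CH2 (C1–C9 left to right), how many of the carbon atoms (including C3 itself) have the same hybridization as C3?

4

C3 is sp2 (one π bond).
C1: sp2 ✓
C2: sp
C3: sp2 ✓
C4: sp3
C5: sp3
C6: sp3
C7: sp3
C8: sp2 ✓
C9: sp2 ✓
4 carbons are sp2.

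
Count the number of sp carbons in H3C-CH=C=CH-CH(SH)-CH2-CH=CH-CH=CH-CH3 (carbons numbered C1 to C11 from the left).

1

C1: sp3
C2: sp2
C3: sp ✓
C4: sp2
C5: sp3
C6: sp3
C7: sp2
C8: sp2
C9: sp2
C10: sp2
C11: sp3
C3 → 1 sp carbon.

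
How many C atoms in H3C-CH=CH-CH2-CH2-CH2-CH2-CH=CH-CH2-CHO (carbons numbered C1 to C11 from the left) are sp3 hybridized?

6

C1: sp3 ✓
C2: sp2
C3: sp2
C4: sp3 ✓
C5: sp3 ✓
C6: sp3 ✓
C7: sp3 ✓
C8: sp2
C9: sp2
C10: sp3 ✓
C11: sp2
C1, C4, C5, C6, C7, C10 → 6 sp3 carbons.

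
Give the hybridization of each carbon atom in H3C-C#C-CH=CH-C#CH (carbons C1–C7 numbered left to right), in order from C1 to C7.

C1 sp3, C2 sp, C3 sp, C4 sp2, C5 sp2, C6 sp, C7 sp

C1 — 4 σ bonds. Steric number 4, so sp3.
C2 — 2 σ bonds, plus two π bonds. Steric number 2, so sp.
C3: 2 σ bonds, plus two π bonds; 2 regions of electron density → sp.
C4 (3 σ bonds, plus one π bond) has steric number 3: sp2.
C5 (3 σ bonds, plus one π bond) has steric number 3: sp2.
C6 carries 2 σ bonds, plus two π bonds, giving a steric number of 2, so it is sp.
C7 has 2 σ bonds, plus two π bonds: steric number 2 → sp.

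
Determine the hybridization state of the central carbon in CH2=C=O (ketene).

The central carbon (2 σ bonds, plus two π bonds) has steric number 2: sp.

sp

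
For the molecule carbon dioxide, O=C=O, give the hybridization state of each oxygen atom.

sp^2

One σ bond + two lone pairs = steric number 3 → sp2.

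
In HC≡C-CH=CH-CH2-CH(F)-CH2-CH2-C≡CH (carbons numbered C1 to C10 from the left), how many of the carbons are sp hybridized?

4

C1: sp ✓
C2: sp ✓
C3: sp2
C4: sp2
C5: sp3
C6: sp3
C7: sp3
C8: sp3
C9: sp ✓
C10: sp ✓
C1, C2, C9, C10 → 4 sp carbons.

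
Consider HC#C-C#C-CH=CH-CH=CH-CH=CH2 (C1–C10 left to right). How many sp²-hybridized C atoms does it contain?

C1: sp
C2: sp
C3: sp
C4: sp
C5: sp2 ✓
C6: sp2 ✓
C7: sp2 ✓
C8: sp2 ✓
C9: sp2 ✓
C10: sp2 ✓
C5, C6, C7, C8, C9, C10 → 6 sp2 carbons.

6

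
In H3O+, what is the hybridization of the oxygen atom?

Three σ bonds + one lone pair = steric number 4 → sp3.

sp3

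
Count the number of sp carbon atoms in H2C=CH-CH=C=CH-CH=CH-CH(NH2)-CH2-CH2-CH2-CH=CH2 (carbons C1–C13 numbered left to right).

C1: sp2
C2: sp2
C3: sp2
C4: sp ✓
C5: sp2
C6: sp2
C7: sp2
C8: sp3
C9: sp3
C10: sp3
C11: sp3
C12: sp2
C13: sp2
C4 → 1 sp carbon.

1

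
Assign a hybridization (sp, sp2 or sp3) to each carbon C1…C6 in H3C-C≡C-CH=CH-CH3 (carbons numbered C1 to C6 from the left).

C1 has 4 σ bonds: steric number 4 → sp3.
C2 is sp: 2 σ bonds, plus two π bonds, 2 electron-density regions.
C3: 2 σ bonds, plus two π bonds; 2 regions of electron density → sp.
C4 is sp2: 3 σ bonds, plus one π bond, 3 electron-density regions.
C5 is sp2: 3 σ bonds, plus one π bond, 3 electron-density regions.
C6 has 4 σ bonds: steric number 4 → sp3.

C1 sp3, C2 sp, C3 sp, C4 sp2, C5 sp2, C6 sp3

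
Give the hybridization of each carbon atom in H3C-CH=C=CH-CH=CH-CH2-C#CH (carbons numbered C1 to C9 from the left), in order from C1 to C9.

C1 sp3, C2 sp2, C3 sp, C4 sp2, C5 sp2, C6 sp2, C7 sp3, C8 sp, C9 sp

C1 (4 σ bonds) has steric number 4: sp3.
C2 (3 σ bonds, plus one π bond) has steric number 3: sp2.
C3 has 2 σ bonds, plus two π bonds: steric number 2 → sp.
C4 has 3 σ bonds, plus one π bond: steric number 3 → sp2.
C5 carries 3 σ bonds, plus one π bond, giving a steric number of 3, so it is sp2.
C6 (3 σ bonds, plus one π bond) has steric number 3: sp2.
C7 carries 4 σ bonds, giving a steric number of 4, so it is sp3.
C8 has 2 σ bonds, plus two π bonds: steric number 2 → sp.
C9: 2 σ bonds, plus two π bonds; 2 regions of electron density → sp.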